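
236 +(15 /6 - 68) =170.50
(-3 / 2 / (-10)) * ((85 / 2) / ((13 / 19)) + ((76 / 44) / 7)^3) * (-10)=-2212437387 / 23739716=-93.20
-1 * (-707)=707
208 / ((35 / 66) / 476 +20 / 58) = 27071616 / 45025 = 601.26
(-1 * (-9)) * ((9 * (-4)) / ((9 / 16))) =-576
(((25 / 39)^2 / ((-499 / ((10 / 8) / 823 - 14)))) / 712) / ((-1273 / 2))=-9600625 / 377438965423728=-0.00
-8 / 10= -4 / 5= -0.80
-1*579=-579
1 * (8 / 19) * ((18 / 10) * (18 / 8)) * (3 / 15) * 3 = 486 / 475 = 1.02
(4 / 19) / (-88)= -1 / 418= -0.00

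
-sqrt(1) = -1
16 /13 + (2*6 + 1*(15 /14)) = 2603 /182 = 14.30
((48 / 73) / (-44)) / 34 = -6 / 13651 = -0.00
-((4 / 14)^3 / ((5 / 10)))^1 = -16 / 343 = -0.05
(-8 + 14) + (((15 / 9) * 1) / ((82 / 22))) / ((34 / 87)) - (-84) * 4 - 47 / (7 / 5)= 3020811 / 9758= 309.57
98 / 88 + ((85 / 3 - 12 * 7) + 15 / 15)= -7069 / 132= -53.55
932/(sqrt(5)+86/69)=-5530488/16409+4437252 * sqrt(5)/16409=267.63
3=3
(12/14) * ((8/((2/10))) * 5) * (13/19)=15600/133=117.29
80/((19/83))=6640/19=349.47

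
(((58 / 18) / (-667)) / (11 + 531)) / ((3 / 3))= -1 / 112194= -0.00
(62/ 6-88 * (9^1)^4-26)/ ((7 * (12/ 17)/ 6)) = -701108.74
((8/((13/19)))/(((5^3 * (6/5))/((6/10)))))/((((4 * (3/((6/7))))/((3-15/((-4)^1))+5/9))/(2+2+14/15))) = 184889/1535625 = 0.12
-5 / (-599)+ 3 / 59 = 2092 / 35341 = 0.06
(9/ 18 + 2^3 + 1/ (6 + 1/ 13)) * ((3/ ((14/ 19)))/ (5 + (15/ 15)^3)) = 26011/ 4424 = 5.88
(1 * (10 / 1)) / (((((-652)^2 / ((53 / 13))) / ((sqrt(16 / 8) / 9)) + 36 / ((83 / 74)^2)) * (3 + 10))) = 0.00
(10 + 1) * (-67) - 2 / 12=-4423 / 6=-737.17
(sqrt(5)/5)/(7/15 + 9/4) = 12 * sqrt(5)/163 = 0.16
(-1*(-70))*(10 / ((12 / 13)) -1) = 2065 / 3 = 688.33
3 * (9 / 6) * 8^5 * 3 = 442368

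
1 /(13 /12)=12 /13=0.92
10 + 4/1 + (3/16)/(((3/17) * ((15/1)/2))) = 1697/120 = 14.14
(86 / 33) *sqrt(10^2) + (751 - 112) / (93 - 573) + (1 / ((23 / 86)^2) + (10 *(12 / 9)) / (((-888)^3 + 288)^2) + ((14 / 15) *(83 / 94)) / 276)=9733895289915737887250881 / 251434532694619761632640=38.71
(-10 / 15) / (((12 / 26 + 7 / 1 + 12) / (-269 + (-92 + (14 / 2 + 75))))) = 2418 / 253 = 9.56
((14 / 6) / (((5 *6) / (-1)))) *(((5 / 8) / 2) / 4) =-7 / 1152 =-0.01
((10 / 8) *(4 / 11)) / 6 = 5 / 66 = 0.08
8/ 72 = 1/ 9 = 0.11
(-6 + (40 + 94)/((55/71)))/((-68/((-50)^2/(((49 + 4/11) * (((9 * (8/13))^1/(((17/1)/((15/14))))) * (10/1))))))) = -522340/14661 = -35.63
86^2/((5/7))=51772/5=10354.40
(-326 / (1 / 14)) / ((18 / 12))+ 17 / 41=-374197 / 123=-3042.25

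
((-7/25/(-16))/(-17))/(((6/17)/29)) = -203/2400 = -0.08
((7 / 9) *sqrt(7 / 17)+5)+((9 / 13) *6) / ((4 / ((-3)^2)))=7 *sqrt(119) / 153+373 / 26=14.85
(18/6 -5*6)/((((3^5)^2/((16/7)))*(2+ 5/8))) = -128/321489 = -0.00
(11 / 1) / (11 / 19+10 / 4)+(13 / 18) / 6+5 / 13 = 5725 / 1404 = 4.08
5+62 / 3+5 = 92 / 3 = 30.67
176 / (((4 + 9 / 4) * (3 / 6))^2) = 11264 / 625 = 18.02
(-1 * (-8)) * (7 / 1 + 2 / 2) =64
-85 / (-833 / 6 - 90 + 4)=510 / 1349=0.38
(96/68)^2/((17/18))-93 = -446541/4913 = -90.89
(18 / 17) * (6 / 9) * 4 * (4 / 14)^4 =768 / 40817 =0.02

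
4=4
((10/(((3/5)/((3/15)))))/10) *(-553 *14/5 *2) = -15484/15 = -1032.27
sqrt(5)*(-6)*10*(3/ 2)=-90*sqrt(5)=-201.25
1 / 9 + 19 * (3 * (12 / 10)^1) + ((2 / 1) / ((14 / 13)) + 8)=24686 / 315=78.37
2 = 2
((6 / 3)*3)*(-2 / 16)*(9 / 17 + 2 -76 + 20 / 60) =1865 / 34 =54.85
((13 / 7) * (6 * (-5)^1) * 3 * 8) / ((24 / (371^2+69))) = -53706900 / 7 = -7672414.29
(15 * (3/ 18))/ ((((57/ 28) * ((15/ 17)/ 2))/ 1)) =476/ 171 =2.78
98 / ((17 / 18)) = 1764 / 17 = 103.76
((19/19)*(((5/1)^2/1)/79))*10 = 250/79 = 3.16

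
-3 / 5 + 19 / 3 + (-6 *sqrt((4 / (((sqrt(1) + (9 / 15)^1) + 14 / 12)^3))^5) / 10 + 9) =221 / 15-419904000000 *sqrt(2490) / 2252292232139041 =14.72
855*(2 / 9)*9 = 1710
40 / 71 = 0.56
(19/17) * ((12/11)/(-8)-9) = -3819/374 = -10.21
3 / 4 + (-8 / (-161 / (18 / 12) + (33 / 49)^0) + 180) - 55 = 160553 / 1276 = 125.83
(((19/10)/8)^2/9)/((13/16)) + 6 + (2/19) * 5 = 5810059/889200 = 6.53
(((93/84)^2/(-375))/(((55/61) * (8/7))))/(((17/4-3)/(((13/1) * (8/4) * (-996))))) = 63252059/962500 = 65.72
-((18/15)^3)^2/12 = -3888/15625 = -0.25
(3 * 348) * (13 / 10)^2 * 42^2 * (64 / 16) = 311233104 / 25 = 12449324.16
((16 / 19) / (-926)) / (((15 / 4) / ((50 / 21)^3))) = -0.00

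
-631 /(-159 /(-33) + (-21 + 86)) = -6941 /768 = -9.04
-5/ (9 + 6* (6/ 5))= -25/ 81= -0.31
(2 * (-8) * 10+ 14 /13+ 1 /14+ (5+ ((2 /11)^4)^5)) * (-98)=131863708256746288387574583 /8745749934123280119613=15077.46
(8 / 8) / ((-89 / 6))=-6 / 89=-0.07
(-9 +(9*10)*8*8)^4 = 1093889542148001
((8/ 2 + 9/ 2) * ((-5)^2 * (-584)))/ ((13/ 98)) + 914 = -12149918/ 13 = -934609.08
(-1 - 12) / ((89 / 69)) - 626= -56611 / 89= -636.08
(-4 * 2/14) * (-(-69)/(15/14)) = -184/5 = -36.80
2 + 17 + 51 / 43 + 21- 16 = 1083 / 43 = 25.19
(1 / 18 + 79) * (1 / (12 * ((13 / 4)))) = 1423 / 702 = 2.03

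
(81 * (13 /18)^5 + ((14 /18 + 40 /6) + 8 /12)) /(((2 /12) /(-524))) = -73426679 /972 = -75541.85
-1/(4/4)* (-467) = 467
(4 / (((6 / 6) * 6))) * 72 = 48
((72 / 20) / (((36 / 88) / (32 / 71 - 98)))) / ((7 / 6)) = -1828464 / 2485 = -735.80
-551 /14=-39.36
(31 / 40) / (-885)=-31 / 35400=-0.00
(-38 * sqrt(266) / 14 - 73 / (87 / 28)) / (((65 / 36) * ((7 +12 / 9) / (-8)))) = 588672 / 47125 +16416 * sqrt(266) / 11375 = 36.03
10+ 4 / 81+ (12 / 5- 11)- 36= -13993 / 405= -34.55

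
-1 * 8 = -8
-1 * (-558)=558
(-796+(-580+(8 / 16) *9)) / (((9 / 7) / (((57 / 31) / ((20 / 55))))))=-5393.83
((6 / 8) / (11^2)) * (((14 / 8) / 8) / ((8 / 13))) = 0.00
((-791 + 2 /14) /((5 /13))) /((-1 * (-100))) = -17992 /875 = -20.56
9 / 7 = 1.29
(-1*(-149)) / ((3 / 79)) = 11771 / 3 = 3923.67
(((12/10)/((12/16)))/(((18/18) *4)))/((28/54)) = 27/35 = 0.77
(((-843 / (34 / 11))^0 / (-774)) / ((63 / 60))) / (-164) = 5 / 666414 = 0.00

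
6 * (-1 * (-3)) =18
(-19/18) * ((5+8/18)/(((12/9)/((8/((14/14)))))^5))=-44688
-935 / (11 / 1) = -85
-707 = -707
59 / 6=9.83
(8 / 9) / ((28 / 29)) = 58 / 63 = 0.92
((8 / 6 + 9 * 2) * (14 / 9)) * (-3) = -812 / 9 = -90.22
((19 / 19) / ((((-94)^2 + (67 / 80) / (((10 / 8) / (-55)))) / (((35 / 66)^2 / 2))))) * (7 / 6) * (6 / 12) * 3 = 42875 / 1533163896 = 0.00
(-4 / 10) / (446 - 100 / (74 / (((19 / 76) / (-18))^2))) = -191808 / 213865795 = -0.00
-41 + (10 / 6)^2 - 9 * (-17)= 1033 / 9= 114.78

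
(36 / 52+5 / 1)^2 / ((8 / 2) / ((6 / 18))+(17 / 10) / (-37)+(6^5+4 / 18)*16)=18235080 / 70026320663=0.00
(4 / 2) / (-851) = -2 / 851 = -0.00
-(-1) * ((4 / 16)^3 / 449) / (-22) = -1 / 632192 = -0.00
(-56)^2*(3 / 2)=4704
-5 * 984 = -4920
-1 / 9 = -0.11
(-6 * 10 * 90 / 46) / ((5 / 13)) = -7020 / 23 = -305.22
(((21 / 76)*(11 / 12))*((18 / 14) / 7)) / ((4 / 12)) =297 / 2128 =0.14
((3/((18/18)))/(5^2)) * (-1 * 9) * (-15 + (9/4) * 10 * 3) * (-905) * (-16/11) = -74637.82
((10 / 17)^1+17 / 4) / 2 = 329 / 136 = 2.42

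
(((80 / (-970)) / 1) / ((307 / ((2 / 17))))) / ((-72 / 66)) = 44 / 1518729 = 0.00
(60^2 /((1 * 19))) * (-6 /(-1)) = 21600 /19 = 1136.84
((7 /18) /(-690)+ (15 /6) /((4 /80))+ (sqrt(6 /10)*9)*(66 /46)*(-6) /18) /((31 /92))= 620993 /4185 - 396*sqrt(15) /155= 138.49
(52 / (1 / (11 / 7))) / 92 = 0.89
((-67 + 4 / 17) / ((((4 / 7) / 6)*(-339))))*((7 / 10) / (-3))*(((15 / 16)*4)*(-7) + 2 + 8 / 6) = 3058825 / 276624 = 11.06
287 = 287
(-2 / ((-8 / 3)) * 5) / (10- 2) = 0.47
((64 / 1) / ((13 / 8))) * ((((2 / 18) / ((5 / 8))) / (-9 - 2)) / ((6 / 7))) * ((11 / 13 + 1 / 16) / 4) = -1568 / 9295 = -0.17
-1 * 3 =-3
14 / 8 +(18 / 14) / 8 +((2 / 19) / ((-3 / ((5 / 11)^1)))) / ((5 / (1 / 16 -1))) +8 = 58015 / 5852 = 9.91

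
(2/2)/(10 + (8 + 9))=1/27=0.04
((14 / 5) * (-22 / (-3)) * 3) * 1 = 308 / 5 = 61.60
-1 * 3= -3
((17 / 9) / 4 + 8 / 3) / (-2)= -113 / 72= -1.57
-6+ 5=-1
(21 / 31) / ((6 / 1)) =7 / 62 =0.11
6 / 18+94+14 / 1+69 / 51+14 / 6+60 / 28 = 40756 / 357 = 114.16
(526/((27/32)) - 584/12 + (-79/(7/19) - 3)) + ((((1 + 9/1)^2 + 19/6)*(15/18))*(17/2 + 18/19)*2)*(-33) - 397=-770565841/14364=-53645.63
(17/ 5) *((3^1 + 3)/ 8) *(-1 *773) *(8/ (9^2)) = -26282/ 135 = -194.68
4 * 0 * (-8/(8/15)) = 0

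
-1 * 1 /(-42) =1 /42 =0.02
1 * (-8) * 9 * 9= -648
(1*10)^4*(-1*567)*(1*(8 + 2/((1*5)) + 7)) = -87318000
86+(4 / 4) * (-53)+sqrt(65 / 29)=sqrt(1885) / 29+33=34.50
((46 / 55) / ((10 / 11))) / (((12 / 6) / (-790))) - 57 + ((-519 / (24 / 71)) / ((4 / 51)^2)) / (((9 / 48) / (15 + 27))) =-1118191313 / 20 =-55909565.65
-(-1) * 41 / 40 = 41 / 40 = 1.02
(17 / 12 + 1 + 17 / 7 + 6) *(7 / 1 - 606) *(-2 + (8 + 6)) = -545689 / 7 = -77955.57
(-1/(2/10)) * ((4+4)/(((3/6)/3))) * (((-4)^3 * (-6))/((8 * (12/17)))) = -16320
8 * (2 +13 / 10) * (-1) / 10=-66 / 25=-2.64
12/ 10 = 6/ 5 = 1.20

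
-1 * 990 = -990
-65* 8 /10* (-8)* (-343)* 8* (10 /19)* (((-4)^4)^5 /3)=-12550969211528151040 /57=-220192442307511421.75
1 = 1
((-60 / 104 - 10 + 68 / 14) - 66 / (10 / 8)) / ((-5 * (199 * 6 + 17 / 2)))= 53253 / 5471375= 0.01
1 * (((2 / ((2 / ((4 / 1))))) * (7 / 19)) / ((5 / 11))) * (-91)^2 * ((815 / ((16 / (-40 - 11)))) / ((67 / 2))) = -5300676381 / 2546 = -2081962.44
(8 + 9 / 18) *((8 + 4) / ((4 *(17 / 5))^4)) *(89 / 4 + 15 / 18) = 173125 / 2515456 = 0.07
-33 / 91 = -0.36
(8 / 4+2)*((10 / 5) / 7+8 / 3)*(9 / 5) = 744 / 35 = 21.26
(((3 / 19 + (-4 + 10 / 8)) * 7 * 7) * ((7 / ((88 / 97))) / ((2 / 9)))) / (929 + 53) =-58989483 / 13135232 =-4.49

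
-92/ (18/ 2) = -92/ 9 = -10.22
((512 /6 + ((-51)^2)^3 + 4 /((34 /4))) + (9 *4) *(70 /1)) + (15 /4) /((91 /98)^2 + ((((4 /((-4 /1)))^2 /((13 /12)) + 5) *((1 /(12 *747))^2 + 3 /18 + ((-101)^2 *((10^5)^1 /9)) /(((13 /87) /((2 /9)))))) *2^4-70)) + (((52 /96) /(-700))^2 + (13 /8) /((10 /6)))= 224360331761843527955684896374994047573589 /12750433560852058777235725440000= 17596290407.78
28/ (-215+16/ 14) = -196/ 1497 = -0.13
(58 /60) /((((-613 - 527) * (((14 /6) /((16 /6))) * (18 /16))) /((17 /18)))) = -1972 /2423925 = -0.00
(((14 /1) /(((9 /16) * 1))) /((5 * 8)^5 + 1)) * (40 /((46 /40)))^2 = 143360000 /487526404761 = 0.00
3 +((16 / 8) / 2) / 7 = 22 / 7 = 3.14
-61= -61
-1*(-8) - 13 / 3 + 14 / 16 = 109 / 24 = 4.54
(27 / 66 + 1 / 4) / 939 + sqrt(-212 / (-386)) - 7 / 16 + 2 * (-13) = -4369051 / 165264 + sqrt(20458) / 193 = -25.70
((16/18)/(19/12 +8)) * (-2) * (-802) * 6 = 892.66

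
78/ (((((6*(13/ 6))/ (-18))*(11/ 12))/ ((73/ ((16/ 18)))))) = -106434/ 11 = -9675.82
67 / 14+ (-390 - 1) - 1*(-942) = 7781 / 14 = 555.79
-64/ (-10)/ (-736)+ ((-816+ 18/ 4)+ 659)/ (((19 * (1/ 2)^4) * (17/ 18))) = -135.98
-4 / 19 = -0.21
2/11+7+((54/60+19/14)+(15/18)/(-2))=41683/4620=9.02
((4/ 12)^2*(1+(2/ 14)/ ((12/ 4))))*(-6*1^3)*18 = -88/ 7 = -12.57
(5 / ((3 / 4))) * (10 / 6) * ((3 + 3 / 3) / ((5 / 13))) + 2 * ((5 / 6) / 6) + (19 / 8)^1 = 2837 / 24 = 118.21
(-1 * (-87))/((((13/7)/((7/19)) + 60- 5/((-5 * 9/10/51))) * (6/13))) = 55419/35782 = 1.55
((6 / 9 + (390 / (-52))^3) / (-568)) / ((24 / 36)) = 10109 / 9088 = 1.11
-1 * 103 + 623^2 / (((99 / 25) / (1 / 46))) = 9234163 / 4554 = 2027.70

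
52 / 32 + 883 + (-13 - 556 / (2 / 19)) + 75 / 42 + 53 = -4355.59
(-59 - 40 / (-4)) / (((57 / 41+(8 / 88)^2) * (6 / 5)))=-1215445 / 41628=-29.20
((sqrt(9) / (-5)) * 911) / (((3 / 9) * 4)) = -8199 / 20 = -409.95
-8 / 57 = -0.14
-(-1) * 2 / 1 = 2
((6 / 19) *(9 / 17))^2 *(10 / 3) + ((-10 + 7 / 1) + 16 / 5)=152929 / 521645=0.29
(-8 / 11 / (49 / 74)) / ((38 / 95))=-1480 / 539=-2.75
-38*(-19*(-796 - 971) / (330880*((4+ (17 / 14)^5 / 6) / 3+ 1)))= -96488701281 / 62061882025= -1.55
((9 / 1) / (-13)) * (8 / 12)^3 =-8 / 39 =-0.21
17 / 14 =1.21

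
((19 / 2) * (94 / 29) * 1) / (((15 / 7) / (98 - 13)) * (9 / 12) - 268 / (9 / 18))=-425068 / 7398683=-0.06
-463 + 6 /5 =-2309 /5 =-461.80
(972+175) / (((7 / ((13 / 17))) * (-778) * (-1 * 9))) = 14911 / 833238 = 0.02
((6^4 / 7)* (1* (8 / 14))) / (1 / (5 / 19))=27.84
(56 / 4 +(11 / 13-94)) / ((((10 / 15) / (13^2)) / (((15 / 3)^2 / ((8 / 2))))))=-1003275 / 8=-125409.38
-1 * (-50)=50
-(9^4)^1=-6561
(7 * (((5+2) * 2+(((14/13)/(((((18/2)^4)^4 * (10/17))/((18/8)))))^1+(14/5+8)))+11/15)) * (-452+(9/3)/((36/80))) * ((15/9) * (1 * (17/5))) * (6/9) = -108653051609356498706924/361338936826108995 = -300695.66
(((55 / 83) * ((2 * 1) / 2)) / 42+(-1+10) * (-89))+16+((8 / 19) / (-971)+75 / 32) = -805346433403 / 1029011424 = -782.64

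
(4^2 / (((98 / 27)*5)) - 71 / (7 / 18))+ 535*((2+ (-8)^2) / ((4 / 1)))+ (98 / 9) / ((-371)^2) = 107101617587 / 12387690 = 8645.81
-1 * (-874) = 874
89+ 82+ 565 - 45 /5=727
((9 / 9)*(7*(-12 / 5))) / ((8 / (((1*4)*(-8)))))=336 / 5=67.20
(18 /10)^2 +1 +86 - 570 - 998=-36944 /25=-1477.76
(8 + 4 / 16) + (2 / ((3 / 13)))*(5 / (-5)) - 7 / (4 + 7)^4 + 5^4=109734211 / 175692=624.58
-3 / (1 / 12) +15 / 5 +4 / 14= -229 / 7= -32.71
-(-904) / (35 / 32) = 28928 / 35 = 826.51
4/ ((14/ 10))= 20/ 7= 2.86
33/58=0.57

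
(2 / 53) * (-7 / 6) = -7 / 159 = -0.04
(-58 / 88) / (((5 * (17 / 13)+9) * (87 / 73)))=-949 / 26664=-0.04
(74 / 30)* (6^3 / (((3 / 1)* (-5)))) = -888 / 25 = -35.52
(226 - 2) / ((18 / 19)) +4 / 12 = 2131 / 9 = 236.78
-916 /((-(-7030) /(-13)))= 5954 /3515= 1.69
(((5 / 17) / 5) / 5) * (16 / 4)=4 / 85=0.05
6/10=3/5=0.60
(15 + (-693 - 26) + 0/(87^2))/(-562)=1.25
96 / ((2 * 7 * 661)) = 48 / 4627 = 0.01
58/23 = 2.52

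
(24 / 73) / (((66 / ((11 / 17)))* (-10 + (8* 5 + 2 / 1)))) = 1 / 9928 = 0.00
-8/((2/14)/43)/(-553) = 344/79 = 4.35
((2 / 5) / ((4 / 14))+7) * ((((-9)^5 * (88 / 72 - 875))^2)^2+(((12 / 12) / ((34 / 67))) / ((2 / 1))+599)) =10120043464726472340608008479199947 / 170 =59529667439567484356517700000000.00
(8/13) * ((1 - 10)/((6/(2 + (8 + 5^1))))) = -180/13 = -13.85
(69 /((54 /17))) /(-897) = -17 /702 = -0.02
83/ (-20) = -83/ 20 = -4.15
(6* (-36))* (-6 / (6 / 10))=2160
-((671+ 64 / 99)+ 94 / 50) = -1666978 / 2475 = -673.53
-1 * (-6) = 6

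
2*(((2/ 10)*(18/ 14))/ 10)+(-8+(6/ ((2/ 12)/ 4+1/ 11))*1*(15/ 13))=100717/ 2275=44.27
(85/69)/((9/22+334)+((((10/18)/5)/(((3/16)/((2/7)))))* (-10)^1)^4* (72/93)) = 8218792342530/2273532031996327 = 0.00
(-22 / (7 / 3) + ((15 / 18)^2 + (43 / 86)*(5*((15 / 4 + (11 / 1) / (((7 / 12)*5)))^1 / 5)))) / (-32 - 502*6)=12533 / 7670880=0.00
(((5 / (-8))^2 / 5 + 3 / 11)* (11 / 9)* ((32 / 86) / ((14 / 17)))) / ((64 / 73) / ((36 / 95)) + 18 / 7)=306527 / 7728304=0.04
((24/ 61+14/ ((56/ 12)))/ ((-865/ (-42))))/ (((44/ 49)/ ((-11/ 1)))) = -213003/ 105530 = -2.02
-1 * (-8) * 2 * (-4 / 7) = -64 / 7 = -9.14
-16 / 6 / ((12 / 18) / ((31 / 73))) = -124 / 73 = -1.70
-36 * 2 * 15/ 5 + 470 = 254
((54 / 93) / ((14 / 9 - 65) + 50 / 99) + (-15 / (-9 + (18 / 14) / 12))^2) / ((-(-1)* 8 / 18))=5660519103 / 887124086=6.38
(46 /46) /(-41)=-1 /41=-0.02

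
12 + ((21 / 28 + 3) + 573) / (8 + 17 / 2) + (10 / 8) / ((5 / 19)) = 2275 / 44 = 51.70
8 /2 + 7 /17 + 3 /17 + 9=231 /17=13.59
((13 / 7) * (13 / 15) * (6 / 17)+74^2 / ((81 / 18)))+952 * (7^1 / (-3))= -5375758 / 5355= -1003.88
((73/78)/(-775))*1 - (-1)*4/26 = 9227/60450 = 0.15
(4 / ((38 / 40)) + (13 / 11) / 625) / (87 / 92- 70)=-50622724 / 829860625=-0.06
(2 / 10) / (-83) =-1 / 415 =-0.00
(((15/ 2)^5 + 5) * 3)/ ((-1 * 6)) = -759535/ 64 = -11867.73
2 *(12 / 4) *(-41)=-246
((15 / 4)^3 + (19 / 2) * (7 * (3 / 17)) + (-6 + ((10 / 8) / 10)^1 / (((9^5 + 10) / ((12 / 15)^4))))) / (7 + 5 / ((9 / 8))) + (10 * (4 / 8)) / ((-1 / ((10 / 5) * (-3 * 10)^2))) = -361235901935277 / 40160120000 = -8994.89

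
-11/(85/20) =-44/17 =-2.59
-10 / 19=-0.53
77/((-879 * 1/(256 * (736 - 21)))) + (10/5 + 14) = -14080016/879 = -16018.22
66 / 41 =1.61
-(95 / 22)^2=-9025 / 484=-18.65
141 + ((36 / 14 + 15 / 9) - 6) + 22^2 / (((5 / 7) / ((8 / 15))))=262828 / 525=500.62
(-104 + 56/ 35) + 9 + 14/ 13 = -6001/ 65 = -92.32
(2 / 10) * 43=43 / 5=8.60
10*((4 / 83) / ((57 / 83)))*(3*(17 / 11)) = 680 / 209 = 3.25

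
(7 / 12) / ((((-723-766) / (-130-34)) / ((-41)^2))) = 482447 / 4467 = 108.00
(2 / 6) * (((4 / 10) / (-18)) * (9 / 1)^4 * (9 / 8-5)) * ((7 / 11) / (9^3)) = 217 / 1320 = 0.16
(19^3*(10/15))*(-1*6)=-27436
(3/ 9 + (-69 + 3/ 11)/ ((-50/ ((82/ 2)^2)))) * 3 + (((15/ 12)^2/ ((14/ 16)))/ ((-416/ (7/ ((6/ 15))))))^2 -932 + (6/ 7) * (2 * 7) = 4578454130859/ 761446400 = 6012.84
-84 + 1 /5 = -419 /5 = -83.80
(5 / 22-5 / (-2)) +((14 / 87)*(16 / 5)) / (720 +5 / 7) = 65854498 / 24140325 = 2.73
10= 10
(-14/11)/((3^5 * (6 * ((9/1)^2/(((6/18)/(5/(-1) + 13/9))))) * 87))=0.00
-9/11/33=-3/121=-0.02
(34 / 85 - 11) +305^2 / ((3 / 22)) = 10232591 / 15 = 682172.73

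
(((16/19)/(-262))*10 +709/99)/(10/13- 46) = -0.16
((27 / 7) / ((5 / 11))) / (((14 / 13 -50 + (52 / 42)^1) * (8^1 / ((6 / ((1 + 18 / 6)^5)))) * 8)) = -0.00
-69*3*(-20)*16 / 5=13248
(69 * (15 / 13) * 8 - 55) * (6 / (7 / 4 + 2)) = 12104 / 13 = 931.08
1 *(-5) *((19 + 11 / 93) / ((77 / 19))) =-24130 / 1023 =-23.59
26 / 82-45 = -1832 / 41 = -44.68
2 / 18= 1 / 9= 0.11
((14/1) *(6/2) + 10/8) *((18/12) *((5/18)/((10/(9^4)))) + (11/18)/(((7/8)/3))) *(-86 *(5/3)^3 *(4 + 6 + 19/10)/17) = -8606737025/2592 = -3320500.40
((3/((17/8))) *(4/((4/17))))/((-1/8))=-192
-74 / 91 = -0.81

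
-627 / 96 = -6.53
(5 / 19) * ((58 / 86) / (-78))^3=-121945 / 716873911416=-0.00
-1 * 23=-23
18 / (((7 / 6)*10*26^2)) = 0.00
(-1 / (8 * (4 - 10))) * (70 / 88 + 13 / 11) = 29 / 704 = 0.04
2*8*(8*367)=46976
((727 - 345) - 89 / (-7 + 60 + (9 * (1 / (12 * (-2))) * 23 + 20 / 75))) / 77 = 2035694 / 412489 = 4.94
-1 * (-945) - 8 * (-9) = 1017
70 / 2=35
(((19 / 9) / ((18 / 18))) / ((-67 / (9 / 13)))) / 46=-19 / 40066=-0.00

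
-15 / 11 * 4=-60 / 11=-5.45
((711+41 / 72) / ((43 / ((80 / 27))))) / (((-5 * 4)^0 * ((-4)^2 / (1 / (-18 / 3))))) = -256165 / 501552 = -0.51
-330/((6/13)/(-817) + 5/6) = -21029580/53069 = -396.27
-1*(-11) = 11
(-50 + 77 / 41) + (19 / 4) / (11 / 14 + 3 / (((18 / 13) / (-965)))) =-346404131 / 7198124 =-48.12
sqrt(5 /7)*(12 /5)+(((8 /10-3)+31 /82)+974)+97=1071.21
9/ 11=0.82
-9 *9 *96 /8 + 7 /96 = -93305 /96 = -971.93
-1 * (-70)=70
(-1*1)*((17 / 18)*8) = -68 / 9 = -7.56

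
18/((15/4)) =24/5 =4.80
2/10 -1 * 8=-39/5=-7.80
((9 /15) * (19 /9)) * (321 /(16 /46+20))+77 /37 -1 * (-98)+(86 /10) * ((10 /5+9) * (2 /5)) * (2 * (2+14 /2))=346832363 /432900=801.18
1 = 1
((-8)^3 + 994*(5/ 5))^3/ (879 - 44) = 111980168/ 835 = 134107.99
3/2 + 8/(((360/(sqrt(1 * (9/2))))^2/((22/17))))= 45911/30600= 1.50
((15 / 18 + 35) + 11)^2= 78961 / 36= 2193.36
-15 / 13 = -1.15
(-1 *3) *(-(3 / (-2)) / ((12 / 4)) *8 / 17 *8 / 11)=-96 / 187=-0.51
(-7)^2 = 49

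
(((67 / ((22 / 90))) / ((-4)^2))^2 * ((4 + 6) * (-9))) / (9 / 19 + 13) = -7772142375 / 3964928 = -1960.22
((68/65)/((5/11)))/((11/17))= 1156/325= 3.56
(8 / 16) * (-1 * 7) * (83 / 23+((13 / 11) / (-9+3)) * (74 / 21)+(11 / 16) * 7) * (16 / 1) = -1970599 / 4554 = -432.72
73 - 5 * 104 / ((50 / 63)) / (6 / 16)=-8371 / 5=-1674.20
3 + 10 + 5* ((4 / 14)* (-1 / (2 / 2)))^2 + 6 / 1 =951 / 49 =19.41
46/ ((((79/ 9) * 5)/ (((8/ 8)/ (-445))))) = -414/ 175775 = -0.00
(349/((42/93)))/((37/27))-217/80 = 11628317/20720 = 561.21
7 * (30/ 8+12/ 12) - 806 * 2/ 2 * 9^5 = -190373843/ 4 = -47593460.75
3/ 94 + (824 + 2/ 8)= 154965/ 188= 824.28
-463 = -463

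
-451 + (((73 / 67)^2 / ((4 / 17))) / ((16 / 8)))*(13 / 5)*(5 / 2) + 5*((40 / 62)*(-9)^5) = -425081199965 / 2226544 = -190915.25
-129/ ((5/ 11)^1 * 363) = -43/ 55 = -0.78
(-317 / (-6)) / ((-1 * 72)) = -317 / 432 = -0.73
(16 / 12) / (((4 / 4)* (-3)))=-4 / 9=-0.44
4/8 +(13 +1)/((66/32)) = 481/66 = 7.29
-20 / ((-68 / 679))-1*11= 3208 / 17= 188.71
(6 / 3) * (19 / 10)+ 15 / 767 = 3.82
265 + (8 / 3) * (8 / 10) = 4007 / 15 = 267.13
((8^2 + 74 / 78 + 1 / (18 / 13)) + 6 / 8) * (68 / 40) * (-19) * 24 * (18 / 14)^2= -54218457 / 637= -85115.32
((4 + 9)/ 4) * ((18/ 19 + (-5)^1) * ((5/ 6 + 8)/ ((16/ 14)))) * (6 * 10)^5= -1504052550000/ 19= -79160660526.32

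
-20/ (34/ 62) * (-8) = 4960/ 17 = 291.76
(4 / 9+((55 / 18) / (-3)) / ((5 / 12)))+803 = 801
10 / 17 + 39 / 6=241 / 34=7.09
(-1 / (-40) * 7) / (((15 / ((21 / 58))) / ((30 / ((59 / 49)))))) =7203 / 68440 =0.11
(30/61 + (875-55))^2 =2505002500/3721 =673206.80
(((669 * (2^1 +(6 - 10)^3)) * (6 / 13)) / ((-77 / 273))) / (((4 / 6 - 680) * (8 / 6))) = -1679859 / 22418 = -74.93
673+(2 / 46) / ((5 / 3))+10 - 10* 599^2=-412542602 / 115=-3587326.97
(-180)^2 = 32400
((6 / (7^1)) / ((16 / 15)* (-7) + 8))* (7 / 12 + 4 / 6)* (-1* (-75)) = 16875 / 112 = 150.67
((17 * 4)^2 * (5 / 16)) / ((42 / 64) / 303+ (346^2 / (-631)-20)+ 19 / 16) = -2946921440 / 425283757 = -6.93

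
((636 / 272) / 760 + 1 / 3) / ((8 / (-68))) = -52157 / 18240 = -2.86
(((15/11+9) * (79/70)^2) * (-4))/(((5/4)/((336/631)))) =-136603008/6073375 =-22.49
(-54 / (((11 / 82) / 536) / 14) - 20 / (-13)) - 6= -431960894 / 143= -3020705.55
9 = 9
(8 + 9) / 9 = 17 / 9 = 1.89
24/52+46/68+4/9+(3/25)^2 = 3970177/2486250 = 1.60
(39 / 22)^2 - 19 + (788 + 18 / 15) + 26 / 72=8425633 / 10890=773.70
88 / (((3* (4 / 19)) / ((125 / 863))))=52250 / 2589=20.18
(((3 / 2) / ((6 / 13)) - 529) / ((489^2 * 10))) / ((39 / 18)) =-701 / 6907940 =-0.00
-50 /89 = -0.56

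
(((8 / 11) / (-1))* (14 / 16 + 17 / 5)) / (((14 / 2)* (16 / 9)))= -1539 / 6160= -0.25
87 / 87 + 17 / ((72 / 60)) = 91 / 6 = 15.17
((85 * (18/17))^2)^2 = 65610000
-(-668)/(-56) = -11.93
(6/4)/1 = 3/2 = 1.50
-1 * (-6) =6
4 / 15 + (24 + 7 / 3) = 133 / 5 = 26.60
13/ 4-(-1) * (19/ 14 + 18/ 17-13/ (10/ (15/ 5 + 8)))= -20549/ 2380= -8.63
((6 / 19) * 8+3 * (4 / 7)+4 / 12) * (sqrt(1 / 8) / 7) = 1825 * sqrt(2) / 11172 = 0.23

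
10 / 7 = 1.43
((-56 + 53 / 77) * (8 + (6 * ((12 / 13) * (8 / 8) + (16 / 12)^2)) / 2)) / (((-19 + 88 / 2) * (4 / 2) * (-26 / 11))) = 668663 / 88725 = 7.54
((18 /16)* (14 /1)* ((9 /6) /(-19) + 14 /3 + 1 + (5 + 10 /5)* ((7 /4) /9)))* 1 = 33271 /304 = 109.44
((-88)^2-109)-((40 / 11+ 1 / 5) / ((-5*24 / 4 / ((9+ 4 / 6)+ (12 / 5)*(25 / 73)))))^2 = 996696232686611 / 130573822500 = 7633.20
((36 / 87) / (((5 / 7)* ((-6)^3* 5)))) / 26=-7 / 339300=-0.00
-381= -381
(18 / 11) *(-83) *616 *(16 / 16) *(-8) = 669312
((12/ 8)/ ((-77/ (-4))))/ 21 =0.00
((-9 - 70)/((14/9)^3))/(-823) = 57591/2258312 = 0.03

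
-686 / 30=-343 / 15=-22.87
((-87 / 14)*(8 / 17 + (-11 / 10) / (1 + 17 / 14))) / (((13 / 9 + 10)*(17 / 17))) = 54027 / 3799670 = 0.01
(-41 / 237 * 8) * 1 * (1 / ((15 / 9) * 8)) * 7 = -287 / 395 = -0.73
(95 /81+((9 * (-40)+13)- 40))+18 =-29794 /81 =-367.83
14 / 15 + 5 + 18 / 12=223 / 30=7.43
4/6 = 2/3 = 0.67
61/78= 0.78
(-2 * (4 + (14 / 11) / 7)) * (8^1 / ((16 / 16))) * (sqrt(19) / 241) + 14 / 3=14 / 3 - 736 * sqrt(19) / 2651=3.46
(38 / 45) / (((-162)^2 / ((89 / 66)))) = 1691 / 38972340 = 0.00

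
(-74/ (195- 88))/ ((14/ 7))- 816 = -87349/ 107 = -816.35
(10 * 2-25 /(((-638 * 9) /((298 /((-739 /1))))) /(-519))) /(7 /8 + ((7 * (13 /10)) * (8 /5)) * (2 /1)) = 2957777000 /4242630777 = 0.70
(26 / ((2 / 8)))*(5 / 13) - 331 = -291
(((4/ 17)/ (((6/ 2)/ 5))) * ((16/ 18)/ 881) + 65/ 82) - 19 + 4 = -471088415/ 33159078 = -14.21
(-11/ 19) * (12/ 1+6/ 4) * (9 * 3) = -8019/ 38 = -211.03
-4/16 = -0.25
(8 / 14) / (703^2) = 4 / 3459463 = 0.00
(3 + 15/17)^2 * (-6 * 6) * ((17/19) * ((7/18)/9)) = -6776/323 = -20.98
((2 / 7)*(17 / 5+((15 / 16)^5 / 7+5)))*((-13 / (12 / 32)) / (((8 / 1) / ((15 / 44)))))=-4057016847 / 1130364928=-3.59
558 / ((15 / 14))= 520.80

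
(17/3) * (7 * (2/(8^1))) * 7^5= 2000033/12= 166669.42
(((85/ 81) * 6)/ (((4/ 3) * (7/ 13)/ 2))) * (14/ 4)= 1105/ 18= 61.39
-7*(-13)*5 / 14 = 65 / 2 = 32.50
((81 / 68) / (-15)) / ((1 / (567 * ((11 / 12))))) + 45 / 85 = -40.74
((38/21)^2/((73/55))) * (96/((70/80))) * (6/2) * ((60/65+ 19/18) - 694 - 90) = -1860262919680/2929563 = -634996.73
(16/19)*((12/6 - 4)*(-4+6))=-64/19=-3.37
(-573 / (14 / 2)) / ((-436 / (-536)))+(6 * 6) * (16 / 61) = -4244214 / 46543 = -91.19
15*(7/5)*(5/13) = 105/13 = 8.08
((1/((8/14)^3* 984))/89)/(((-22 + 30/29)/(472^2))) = -34625507/53246208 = -0.65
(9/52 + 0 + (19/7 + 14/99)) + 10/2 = 289325/36036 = 8.03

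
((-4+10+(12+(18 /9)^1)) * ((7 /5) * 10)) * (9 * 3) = 7560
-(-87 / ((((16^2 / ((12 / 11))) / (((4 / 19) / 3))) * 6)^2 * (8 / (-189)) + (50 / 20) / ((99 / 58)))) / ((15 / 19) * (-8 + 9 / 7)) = 2672901 / 2775008263235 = 0.00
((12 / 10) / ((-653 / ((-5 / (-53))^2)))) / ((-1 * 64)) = 15 / 58696864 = 0.00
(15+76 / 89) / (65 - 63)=1411 / 178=7.93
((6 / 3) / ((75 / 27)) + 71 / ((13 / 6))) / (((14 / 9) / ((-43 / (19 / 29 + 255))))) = -3.62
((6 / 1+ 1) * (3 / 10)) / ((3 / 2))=1.40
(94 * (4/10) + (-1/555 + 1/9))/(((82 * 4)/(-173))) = -5430989/273060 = -19.89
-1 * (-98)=98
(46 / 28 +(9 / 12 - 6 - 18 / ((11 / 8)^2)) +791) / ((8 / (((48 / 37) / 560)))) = 7906293 / 35099680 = 0.23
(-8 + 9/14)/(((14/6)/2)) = -309/49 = -6.31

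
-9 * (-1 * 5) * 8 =360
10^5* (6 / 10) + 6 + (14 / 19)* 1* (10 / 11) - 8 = 12539722 / 209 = 59998.67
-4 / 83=-0.05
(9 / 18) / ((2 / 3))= 3 / 4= 0.75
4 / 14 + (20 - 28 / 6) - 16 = -8 / 21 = -0.38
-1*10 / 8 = -5 / 4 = -1.25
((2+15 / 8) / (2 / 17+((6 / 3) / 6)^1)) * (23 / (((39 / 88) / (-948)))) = -422735.08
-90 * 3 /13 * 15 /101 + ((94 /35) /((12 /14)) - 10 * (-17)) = 170.05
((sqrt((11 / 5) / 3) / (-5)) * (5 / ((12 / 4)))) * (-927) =103 * sqrt(165) / 5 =264.61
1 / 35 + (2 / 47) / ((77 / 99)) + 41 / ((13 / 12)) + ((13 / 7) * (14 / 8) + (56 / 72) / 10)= 31762279 / 769860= 41.26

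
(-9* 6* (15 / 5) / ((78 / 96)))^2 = 6718464 / 169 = 39754.22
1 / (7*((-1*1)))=-1 / 7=-0.14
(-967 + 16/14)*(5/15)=-321.95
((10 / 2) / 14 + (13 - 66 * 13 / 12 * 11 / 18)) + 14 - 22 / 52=-54907 / 3276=-16.76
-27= -27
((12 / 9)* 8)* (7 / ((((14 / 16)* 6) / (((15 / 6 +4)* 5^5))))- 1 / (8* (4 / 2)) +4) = 2600378 / 9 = 288930.89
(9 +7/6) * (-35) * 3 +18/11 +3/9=-70325/66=-1065.53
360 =360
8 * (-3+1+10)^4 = 32768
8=8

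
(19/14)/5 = 19/70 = 0.27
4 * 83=332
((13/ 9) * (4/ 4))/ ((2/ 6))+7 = 34/ 3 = 11.33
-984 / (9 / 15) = -1640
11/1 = 11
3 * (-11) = -33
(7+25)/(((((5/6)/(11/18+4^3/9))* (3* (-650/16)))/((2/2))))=-35584/14625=-2.43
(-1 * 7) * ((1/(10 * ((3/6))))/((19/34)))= -238/95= -2.51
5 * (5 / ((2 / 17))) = 425 / 2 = 212.50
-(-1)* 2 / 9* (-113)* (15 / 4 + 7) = -4859 / 18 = -269.94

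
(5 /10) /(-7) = -1 /14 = -0.07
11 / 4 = 2.75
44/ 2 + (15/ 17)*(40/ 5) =494/ 17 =29.06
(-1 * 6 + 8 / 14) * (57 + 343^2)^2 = -526478692568 / 7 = -75211241795.43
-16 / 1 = -16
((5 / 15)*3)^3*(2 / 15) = 2 / 15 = 0.13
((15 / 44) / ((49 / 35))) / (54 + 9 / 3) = 0.00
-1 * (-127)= 127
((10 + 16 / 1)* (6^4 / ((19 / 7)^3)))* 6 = 69346368 / 6859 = 10110.27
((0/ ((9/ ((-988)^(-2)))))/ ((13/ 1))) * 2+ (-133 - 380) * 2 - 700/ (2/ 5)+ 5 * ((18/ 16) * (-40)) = -3001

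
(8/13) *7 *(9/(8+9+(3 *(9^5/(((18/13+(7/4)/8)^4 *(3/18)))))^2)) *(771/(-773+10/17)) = -28753982081664390176899077672/19218318833982656191448618966053612967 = -0.00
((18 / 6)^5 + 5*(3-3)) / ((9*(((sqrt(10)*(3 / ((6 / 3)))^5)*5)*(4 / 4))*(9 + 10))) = 16*sqrt(10) / 4275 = 0.01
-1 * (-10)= 10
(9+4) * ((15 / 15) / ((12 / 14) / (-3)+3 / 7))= 91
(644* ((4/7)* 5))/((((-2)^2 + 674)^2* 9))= 460/1034289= 0.00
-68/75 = -0.91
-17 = -17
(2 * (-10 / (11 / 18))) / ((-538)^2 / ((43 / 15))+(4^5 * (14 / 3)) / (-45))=-522450 / 1610146043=-0.00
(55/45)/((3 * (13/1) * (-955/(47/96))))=-517/32179680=-0.00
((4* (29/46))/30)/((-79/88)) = -2552/27255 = -0.09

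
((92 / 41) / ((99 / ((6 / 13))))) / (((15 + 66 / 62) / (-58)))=-165416 / 4379661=-0.04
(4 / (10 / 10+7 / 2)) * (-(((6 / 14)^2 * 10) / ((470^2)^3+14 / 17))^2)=-520200 / 20155998005746308081593936836551117649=-0.00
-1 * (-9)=9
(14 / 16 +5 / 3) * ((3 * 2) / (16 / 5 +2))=305 / 104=2.93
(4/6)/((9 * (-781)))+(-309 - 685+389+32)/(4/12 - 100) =36247955/6305013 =5.75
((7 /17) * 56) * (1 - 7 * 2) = -5096 /17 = -299.76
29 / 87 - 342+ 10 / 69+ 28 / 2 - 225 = -12708 / 23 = -552.52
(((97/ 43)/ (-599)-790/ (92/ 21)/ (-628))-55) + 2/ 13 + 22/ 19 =-9815008124163/ 183784849352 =-53.40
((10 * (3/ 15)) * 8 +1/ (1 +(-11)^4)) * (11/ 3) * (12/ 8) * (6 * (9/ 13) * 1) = 5352237/ 14642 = 365.54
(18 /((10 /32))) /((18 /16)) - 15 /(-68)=17483 /340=51.42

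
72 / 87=24 / 29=0.83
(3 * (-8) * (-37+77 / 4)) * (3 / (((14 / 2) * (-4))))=-639 / 14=-45.64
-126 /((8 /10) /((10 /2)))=-1575 /2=-787.50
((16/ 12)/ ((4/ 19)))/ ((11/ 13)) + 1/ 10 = 2503/ 330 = 7.58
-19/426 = -0.04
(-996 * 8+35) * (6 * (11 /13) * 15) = -604128.46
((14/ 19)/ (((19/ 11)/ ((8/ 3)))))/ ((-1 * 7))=-176/ 1083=-0.16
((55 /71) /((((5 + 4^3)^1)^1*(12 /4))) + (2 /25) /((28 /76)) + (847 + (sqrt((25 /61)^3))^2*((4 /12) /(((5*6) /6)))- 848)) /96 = -452159913959 /56043787917600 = -0.01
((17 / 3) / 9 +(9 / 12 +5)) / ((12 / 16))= 689 / 81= 8.51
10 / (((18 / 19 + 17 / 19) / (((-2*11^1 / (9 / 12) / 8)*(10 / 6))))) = -2090 / 63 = -33.17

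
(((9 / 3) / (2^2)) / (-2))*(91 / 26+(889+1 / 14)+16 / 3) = -2357 / 7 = -336.71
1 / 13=0.08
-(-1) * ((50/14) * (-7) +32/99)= -2443/99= -24.68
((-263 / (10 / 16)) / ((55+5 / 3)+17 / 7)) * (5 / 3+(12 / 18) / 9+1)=-19.52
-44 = -44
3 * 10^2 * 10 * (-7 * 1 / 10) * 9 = -18900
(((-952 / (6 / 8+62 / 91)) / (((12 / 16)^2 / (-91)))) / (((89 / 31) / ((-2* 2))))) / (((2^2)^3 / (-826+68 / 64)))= 1932378.63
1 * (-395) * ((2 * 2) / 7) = -1580 / 7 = -225.71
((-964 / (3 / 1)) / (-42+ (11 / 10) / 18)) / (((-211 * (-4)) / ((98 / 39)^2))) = 46291280 / 807569373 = 0.06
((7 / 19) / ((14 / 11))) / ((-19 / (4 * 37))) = -814 / 361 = -2.25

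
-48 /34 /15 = -8 /85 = -0.09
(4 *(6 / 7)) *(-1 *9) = -216 / 7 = -30.86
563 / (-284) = -563 / 284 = -1.98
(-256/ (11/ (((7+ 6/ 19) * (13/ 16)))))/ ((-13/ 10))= 22240/ 209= 106.41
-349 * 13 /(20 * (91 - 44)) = -4537 /940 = -4.83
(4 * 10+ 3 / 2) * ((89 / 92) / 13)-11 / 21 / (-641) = 99462719 / 32198712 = 3.09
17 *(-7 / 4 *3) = -357 / 4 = -89.25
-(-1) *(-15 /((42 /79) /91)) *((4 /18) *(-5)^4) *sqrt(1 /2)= -3209375 *sqrt(2) /18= -252152.31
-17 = -17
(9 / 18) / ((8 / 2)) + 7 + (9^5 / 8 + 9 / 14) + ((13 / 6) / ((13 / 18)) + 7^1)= 207169 / 28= 7398.89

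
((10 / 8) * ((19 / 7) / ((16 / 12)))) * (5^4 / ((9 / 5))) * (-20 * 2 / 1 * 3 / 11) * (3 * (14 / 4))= -101207.39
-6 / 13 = -0.46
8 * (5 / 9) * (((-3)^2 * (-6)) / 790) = -24 / 79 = -0.30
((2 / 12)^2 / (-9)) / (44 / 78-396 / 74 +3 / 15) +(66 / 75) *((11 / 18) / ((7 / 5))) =48141019 / 125106660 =0.38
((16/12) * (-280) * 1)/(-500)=56/75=0.75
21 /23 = 0.91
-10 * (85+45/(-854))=-362725/427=-849.47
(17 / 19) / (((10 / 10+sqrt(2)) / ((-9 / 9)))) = 17 / 19-17 * sqrt(2) / 19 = -0.37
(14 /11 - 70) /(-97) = 0.71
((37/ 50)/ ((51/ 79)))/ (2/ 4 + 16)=2923/ 42075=0.07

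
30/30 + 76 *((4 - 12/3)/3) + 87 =88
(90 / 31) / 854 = 45 / 13237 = 0.00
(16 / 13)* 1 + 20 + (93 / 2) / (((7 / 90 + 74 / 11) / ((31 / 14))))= 44583873 / 1226134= 36.36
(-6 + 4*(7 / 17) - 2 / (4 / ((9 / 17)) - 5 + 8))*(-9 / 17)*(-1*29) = -1914696 / 27455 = -69.74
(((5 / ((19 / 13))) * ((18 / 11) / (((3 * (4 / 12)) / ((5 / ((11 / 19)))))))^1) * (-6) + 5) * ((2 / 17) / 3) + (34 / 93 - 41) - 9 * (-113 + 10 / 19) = 1163654122 / 1211573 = 960.45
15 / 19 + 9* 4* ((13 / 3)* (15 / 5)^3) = 80043 / 19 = 4212.79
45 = 45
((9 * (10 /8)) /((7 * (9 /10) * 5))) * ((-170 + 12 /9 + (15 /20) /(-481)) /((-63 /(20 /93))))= 3476975 /16909074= 0.21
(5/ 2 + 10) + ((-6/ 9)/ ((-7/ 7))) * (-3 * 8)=-3.50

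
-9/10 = -0.90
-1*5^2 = -25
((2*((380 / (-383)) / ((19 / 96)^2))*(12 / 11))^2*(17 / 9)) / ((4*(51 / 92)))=2601.61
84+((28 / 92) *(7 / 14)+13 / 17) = 66405 / 782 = 84.92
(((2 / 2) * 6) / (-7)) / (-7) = 6 / 49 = 0.12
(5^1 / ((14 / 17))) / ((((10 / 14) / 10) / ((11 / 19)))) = 935 / 19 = 49.21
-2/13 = -0.15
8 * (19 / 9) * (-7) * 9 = -1064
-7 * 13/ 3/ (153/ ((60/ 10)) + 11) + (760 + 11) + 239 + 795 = 395113/ 219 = 1804.17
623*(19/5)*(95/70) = 3212.90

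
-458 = -458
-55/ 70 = -0.79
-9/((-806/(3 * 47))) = 1269/806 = 1.57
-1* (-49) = 49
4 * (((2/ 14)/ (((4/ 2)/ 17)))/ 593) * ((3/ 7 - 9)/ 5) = -408/ 29057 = -0.01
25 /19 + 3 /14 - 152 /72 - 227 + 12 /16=-226.83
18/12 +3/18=5/3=1.67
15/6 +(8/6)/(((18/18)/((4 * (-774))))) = -8251/2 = -4125.50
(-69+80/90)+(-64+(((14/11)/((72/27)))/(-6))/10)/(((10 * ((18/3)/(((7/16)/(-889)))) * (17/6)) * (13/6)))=-68.11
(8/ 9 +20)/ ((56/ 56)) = 188/ 9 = 20.89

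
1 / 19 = 0.05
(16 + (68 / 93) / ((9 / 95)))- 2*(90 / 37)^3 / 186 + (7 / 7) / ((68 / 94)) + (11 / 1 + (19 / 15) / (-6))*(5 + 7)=1112913635591 / 7207415370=154.41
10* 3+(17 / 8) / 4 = 977 / 32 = 30.53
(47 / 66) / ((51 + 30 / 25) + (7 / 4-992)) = -470 / 619113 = -0.00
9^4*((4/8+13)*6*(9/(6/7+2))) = 33480783/20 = 1674039.15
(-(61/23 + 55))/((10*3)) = -1.92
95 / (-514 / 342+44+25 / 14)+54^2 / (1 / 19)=5873771682 / 106013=55406.15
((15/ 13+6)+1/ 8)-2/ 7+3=7275/ 728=9.99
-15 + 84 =69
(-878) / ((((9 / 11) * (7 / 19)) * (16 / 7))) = -1274.32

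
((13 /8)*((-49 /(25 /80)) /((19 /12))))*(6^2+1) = -5954.27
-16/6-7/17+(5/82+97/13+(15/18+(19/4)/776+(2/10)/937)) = 2088675652217/395301709920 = 5.28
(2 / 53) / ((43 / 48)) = 96 / 2279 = 0.04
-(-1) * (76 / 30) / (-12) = -19 / 90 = -0.21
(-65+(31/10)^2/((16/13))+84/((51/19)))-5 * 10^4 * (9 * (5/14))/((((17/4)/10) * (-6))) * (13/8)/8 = 2432569067/190400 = 12776.10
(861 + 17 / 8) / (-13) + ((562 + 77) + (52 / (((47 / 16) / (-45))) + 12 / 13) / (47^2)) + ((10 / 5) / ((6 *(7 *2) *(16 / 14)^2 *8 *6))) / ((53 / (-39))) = 251504773631791 / 439505184768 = 572.25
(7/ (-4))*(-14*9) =441/ 2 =220.50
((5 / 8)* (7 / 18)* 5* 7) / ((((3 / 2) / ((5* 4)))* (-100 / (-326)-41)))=-998375 / 358182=-2.79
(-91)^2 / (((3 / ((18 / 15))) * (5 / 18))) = 298116 / 25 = 11924.64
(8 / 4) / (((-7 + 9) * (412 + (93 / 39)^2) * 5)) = 169 / 352945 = 0.00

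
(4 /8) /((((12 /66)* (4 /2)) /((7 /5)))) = 77 /40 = 1.92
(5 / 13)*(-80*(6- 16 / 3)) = -800 / 39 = -20.51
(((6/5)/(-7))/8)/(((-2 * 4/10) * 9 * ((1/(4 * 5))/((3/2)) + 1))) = 5/1736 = 0.00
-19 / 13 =-1.46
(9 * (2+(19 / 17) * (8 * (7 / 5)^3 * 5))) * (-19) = -9060606 / 425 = -21319.07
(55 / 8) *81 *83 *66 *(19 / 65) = 46368531 / 52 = 891702.52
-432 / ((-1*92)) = 108 / 23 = 4.70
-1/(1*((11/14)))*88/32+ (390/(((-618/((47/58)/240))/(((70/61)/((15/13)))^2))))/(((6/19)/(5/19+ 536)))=-101969139671/14404556592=-7.08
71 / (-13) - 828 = -10835 / 13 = -833.46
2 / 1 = 2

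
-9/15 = -3/5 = -0.60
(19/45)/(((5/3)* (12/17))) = 323/900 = 0.36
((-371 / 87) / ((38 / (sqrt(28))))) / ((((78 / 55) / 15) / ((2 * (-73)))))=7447825 * sqrt(7) / 21489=916.99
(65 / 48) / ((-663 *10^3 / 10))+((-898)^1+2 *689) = 23500799 / 48960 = 480.00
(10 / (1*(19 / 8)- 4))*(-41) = 252.31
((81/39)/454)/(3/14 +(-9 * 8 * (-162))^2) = 63/1873574699399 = 0.00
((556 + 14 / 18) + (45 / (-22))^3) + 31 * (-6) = 34712251 / 95832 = 362.22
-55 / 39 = -1.41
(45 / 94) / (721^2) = 45 / 48865054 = 0.00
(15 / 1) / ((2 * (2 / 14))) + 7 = 59.50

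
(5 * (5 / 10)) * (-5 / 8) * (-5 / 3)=125 / 48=2.60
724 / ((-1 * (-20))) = 181 / 5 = 36.20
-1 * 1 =-1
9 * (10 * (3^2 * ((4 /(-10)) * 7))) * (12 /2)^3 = -489888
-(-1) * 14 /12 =7 /6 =1.17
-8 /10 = -4 /5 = -0.80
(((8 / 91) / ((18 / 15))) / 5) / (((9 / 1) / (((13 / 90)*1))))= 2 / 8505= 0.00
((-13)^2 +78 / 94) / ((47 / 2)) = 15964 / 2209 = 7.23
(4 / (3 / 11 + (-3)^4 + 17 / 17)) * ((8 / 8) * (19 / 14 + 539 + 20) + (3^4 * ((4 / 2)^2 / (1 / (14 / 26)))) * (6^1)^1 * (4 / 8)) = 4339302 / 82355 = 52.69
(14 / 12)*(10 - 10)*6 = 0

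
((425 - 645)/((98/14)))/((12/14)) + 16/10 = -526/15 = -35.07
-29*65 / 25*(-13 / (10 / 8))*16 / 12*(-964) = -75593024 / 75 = -1007906.99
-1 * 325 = -325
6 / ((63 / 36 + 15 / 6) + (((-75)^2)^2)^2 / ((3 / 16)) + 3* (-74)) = 24 / 21357421874999129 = 0.00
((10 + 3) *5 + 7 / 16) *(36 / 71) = 9423 / 284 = 33.18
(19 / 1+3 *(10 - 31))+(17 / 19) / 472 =-394575 / 8968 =-44.00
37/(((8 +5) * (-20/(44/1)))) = -407/65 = -6.26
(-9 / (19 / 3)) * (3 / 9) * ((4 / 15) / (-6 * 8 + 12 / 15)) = 3 / 1121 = 0.00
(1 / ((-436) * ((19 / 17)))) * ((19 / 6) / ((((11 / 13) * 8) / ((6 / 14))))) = -221 / 537152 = -0.00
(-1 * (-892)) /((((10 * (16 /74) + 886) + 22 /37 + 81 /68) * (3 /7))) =15709904 /6717327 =2.34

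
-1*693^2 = -480249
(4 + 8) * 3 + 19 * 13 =283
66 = 66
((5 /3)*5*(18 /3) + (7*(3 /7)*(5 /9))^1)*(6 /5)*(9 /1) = 558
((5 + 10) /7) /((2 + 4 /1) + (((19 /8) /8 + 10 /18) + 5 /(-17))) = 146880 /449533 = 0.33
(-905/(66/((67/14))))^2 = 3676603225/853776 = 4306.29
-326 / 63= -5.17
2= 2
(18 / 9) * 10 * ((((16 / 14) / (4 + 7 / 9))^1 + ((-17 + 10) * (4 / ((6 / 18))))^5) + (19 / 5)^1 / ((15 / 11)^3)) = -84970211361812044 / 1015875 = -83642388445.24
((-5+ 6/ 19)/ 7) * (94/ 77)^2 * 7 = -786404/ 112651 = -6.98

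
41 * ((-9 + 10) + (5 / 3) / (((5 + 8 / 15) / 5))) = 8528 / 83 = 102.75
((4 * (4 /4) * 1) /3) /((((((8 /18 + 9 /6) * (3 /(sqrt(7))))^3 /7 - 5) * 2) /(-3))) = 2160 * sqrt(7) /42281 + 93312 /211405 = 0.58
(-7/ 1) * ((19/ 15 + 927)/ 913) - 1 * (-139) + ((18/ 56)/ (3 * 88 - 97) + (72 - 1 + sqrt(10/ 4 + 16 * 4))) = sqrt(266)/ 2 + 12992305087/ 64037820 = 211.04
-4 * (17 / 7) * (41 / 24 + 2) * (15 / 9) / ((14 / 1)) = -7565 / 1764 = -4.29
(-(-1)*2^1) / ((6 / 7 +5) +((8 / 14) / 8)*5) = 28 / 87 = 0.32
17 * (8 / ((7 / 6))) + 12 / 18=2462 / 21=117.24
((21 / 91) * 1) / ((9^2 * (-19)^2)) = 1 / 126711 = 0.00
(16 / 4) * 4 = 16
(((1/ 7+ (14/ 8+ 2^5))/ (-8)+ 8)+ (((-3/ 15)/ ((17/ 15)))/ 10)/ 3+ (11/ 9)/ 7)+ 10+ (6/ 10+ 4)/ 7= 14.59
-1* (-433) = 433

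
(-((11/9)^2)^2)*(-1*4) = 58564/6561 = 8.93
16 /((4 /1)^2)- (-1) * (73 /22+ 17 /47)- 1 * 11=-6535 /1034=-6.32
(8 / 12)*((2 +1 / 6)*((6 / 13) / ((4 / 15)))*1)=5 / 2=2.50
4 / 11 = 0.36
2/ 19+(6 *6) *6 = 4106/ 19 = 216.11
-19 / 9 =-2.11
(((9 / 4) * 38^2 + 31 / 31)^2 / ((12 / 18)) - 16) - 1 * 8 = 15843726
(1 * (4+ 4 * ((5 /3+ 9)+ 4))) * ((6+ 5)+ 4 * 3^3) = 22372 /3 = 7457.33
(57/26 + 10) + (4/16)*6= 178/13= 13.69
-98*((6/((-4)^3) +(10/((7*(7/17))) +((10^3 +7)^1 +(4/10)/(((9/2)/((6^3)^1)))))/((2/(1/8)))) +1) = -511643/80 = -6395.54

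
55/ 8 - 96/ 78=587/ 104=5.64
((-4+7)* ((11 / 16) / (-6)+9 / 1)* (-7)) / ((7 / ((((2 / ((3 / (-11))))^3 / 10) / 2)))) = 1135343 / 2160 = 525.62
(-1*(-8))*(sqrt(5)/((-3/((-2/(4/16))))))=64*sqrt(5)/3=47.70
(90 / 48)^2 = 225 / 64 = 3.52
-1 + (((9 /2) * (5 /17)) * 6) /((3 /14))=613 /17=36.06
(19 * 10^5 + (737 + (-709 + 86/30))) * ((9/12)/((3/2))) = 28500463/30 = 950015.43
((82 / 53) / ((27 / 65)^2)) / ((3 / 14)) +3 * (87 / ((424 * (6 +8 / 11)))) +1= 2946275789 / 68619312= 42.94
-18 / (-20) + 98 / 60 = 38 / 15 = 2.53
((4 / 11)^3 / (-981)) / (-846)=32 / 552315753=0.00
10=10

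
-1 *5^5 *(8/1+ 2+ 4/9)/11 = -293750/99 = -2967.17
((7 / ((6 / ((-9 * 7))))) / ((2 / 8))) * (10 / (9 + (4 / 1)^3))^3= -0.76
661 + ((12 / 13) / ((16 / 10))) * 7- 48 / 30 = 86247 / 130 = 663.44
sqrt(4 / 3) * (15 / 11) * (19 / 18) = 95 * sqrt(3) / 99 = 1.66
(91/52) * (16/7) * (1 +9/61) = 4.59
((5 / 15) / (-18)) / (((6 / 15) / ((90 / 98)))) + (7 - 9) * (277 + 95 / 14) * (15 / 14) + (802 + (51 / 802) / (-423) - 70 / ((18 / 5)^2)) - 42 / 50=200478148859 / 1068624900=187.60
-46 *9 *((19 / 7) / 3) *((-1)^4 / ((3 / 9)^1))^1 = -1123.71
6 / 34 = 3 / 17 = 0.18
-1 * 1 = -1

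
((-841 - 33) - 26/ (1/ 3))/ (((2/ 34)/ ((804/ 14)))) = -929424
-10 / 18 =-5 / 9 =-0.56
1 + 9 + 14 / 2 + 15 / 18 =107 / 6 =17.83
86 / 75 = 1.15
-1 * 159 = -159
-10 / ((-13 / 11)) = 110 / 13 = 8.46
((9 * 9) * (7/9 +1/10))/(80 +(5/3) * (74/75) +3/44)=140778/161791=0.87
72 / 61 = 1.18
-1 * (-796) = 796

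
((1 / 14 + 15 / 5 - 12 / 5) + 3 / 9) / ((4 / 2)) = 211 / 420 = 0.50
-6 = -6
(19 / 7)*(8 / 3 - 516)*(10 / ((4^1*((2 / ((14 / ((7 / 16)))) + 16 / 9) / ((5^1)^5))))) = -313500000 / 53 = -5915094.34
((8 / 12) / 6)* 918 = 102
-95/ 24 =-3.96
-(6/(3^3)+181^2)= -294851/9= -32761.22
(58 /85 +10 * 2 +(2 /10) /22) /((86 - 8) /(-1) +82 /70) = -270851 /1005686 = -0.27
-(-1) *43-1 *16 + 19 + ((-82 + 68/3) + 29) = 47/3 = 15.67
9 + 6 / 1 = 15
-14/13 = -1.08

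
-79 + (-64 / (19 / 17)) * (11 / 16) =-2249 / 19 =-118.37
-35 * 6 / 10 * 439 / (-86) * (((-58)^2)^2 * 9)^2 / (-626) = -23907424394757387456 / 13459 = -1776315060164751.28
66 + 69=135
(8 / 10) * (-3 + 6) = 12 / 5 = 2.40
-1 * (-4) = 4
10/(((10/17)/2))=34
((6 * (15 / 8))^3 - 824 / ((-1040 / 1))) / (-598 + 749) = 5926421 / 628160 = 9.43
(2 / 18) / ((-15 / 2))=-2 / 135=-0.01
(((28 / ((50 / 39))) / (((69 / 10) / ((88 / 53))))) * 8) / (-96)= -8008 / 18285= -0.44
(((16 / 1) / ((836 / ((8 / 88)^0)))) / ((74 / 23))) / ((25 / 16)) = 736 / 193325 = 0.00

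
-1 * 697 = -697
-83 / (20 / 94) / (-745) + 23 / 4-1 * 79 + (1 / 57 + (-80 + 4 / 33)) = -475173107 / 3114100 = -152.59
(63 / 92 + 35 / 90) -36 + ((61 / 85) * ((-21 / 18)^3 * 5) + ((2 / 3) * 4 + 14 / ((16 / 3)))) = -1492027 / 42228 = -35.33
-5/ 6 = -0.83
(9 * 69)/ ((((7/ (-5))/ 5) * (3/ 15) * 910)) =-15525/ 1274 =-12.19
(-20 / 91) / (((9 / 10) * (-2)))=100 / 819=0.12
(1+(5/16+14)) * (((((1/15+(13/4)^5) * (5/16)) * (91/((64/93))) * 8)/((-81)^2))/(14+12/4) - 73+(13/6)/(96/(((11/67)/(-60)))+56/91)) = -23079207952408638415/20955298988556288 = -1101.35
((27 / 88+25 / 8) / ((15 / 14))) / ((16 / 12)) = 2.40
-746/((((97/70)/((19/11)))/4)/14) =-55562080/1067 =-52073.18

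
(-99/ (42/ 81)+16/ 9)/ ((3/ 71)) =-1692143/ 378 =-4476.57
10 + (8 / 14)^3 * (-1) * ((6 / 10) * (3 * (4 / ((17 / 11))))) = 266206 / 29155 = 9.13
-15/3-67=-72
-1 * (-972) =972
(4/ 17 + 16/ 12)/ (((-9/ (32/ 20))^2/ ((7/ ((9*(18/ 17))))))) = 3584/ 98415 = 0.04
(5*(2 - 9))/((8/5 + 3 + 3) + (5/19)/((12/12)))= -3325/747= -4.45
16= 16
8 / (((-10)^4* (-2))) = -1 / 2500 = -0.00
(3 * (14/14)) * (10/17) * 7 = 210/17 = 12.35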